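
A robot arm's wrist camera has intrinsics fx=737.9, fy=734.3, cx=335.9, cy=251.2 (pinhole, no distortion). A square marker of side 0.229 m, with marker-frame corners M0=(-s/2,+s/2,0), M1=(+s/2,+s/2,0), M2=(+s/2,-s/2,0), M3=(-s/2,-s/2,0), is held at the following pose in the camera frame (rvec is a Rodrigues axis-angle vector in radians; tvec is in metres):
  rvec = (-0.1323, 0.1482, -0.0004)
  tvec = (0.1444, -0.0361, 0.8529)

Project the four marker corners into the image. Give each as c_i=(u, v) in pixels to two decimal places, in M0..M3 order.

c0=(361.87, 318.70) c1=(566.51, 319.39) c2=(560.21, 121.12) c3=(362.78, 128.01)

Intrinsics K: fx=737.9, fy=734.3, cx=335.9, cy=251.2
Marker side s = 0.229 m; corners in marker frame (Z=0):
  M0 = (-0.1145, +0.1145, 0)
  M1 = (+0.1145, +0.1145, 0)
  M2 = (+0.1145, -0.1145, 0)
  M3 = (-0.1145, -0.1145, 0)
rvec = (-0.1323, 0.1482, -0.0004), |rvec| = θ = 0.19866 rad = 11.383°
Rodrigues: sinθ=0.19736, 1−cosθ=0.01967; R = I + sinθ·[k]× + (1−cosθ)·[k]×²:
    [+0.98905 -0.00937 +0.14725]
    [-0.01017 +0.99128 +0.13140]
    [-0.14720 -0.13146 +0.98033]
t = (0.1444, -0.0361, 0.8529) m
M0: Pc = R·M0+t = (+0.03008, +0.07857, +0.85470); u = 737.9·(+0.03008)/0.85470 + 335.9 = 361.8693, v = 734.3·(+0.07857)/0.85470 + 251.2 = 318.6980
M1: Pc = R·M1+t = (+0.25657, +0.07624, +0.82099); u = 737.9·(+0.25657)/0.82099 + 335.9 = 566.5055, v = 734.3·(+0.07624)/0.82099 + 251.2 = 319.3866
M2: Pc = R·M2+t = (+0.25872, -0.15077, +0.85110); u = 737.9·(+0.25872)/0.85110 + 335.9 = 560.2097, v = 734.3·(-0.15077)/0.85110 + 251.2 = 121.1243
M3: Pc = R·M3+t = (+0.03223, -0.14844, +0.88481); u = 737.9·(+0.03223)/0.88481 + 335.9 = 362.7759, v = 734.3·(-0.14844)/0.88481 + 251.2 = 128.0124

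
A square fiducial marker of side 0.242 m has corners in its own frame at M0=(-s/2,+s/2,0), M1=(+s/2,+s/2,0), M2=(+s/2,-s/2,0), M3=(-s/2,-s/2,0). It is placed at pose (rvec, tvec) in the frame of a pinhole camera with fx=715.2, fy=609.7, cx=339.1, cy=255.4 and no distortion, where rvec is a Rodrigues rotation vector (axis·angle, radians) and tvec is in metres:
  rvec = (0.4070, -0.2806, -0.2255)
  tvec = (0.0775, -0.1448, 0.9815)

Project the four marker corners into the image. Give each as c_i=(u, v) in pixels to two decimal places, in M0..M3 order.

c0=(327.27, 253.05) c1=(480.98, 215.51) c2=(467.26, 73.52) c3=(295.53, 106.81)

Intrinsics K: fx=715.2, fy=609.7, cx=339.1, cy=255.4
Marker side s = 0.242 m; corners in marker frame (Z=0):
  M0 = (-0.1210, +0.1210, 0)
  M1 = (+0.1210, +0.1210, 0)
  M2 = (+0.1210, -0.1210, 0)
  M3 = (-0.1210, -0.1210, 0)
rvec = (0.4070, -0.2806, -0.2255), |rvec| = θ = 0.54336 rad = 31.132°
Rodrigues: sinθ=0.51701, 1−cosθ=0.14402; R = I + sinθ·[k]× + (1−cosθ)·[k]×²:
    [+0.93679 +0.15886 -0.31177]
    [-0.27028 +0.89439 -0.35640]
    [+0.22222 +0.41813 +0.88078]
t = (0.0775, -0.1448, 0.9815) m
M0: Pc = R·M0+t = (-0.01663, -0.00388, +1.00521); u = 715.2·(-0.01663)/1.00521 + 339.1 = 327.2682, v = 609.7·(-0.00388)/1.00521 + 255.4 = 253.0493
M1: Pc = R·M1+t = (+0.21007, -0.06928, +1.05898); u = 715.2·(+0.21007)/1.05898 + 339.1 = 480.9756, v = 609.7·(-0.06928)/1.05898 + 255.4 = 215.5111
M2: Pc = R·M2+t = (+0.17163, -0.28572, +0.95779); u = 715.2·(+0.17163)/0.95779 + 339.1 = 467.2583, v = 609.7·(-0.28572)/0.95779 + 255.4 = 73.5174
M3: Pc = R·M3+t = (-0.05507, -0.22032, +0.90402); u = 715.2·(-0.05507)/0.90402 + 339.1 = 295.5301, v = 609.7·(-0.22032)/0.90402 + 255.4 = 106.8104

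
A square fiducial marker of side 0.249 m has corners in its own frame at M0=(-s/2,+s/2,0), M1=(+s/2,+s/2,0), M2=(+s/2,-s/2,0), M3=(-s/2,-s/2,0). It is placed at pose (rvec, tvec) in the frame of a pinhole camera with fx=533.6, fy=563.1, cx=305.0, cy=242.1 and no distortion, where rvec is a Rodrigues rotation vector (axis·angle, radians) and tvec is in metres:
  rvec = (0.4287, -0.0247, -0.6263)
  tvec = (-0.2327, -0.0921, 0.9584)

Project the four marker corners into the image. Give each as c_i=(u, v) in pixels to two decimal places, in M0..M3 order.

Intrinsics K: fx=533.6, fy=563.1, cx=305.0, cy=242.1
Marker side s = 0.249 m; corners in marker frame (Z=0):
  M0 = (-0.1245, +0.1245, 0)
  M1 = (+0.1245, +0.1245, 0)
  M2 = (+0.1245, -0.1245, 0)
  M3 = (-0.1245, -0.1245, 0)
rvec = (0.4287, -0.0247, -0.6263), |rvec| = θ = 0.75937 rad = 43.509°
Rodrigues: sinθ=0.68847, 1−cosθ=0.27473; R = I + sinθ·[k]× + (1−cosθ)·[k]×²:
    [+0.81283 +0.56277 -0.15031]
    [-0.57286 +0.72556 -0.38130]
    [-0.10553 +0.39604 +0.91215]
t = (-0.2327, -0.0921, 0.9584) m
M0: Pc = R·M0+t = (-0.26383, +0.06955, +1.02084); u = 533.6·(-0.26383)/1.02084 + 305.0 = 167.0940, v = 563.1·(+0.06955)/1.02084 + 242.1 = 280.4660
M1: Pc = R·M1+t = (-0.06144, -0.07309, +0.99457); u = 533.6·(-0.06144)/0.99457 + 305.0 = 272.0380, v = 563.1·(-0.07309)/0.99457 + 242.1 = 200.7186
M2: Pc = R·M2+t = (-0.20157, -0.25375, +0.89596); u = 533.6·(-0.20157)/0.89596 + 305.0 = 184.9529, v = 563.1·(-0.25375)/0.89596 + 242.1 = 82.6179
M3: Pc = R·M3+t = (-0.40396, -0.11111, +0.92223); u = 533.6·(-0.40396)/0.92223 + 305.0 = 71.2684, v = 563.1·(-0.11111)/0.92223 + 242.1 = 174.2576

c0=(167.09, 280.47) c1=(272.04, 200.72) c2=(184.95, 82.62) c3=(71.27, 174.26)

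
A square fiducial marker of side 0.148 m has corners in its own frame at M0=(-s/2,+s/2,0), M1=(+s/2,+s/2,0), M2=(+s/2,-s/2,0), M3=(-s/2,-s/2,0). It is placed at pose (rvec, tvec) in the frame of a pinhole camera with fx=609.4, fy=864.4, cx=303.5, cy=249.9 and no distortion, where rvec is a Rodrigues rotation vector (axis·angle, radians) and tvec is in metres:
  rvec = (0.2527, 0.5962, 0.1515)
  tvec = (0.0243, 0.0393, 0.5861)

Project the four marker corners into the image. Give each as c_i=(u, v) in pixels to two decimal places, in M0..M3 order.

Intrinsics K: fx=609.4, fy=864.4, cx=303.5, cy=249.9
Marker side s = 0.148 m; corners in marker frame (Z=0):
  M0 = (-0.0740, +0.0740, 0)
  M1 = (+0.0740, +0.0740, 0)
  M2 = (+0.0740, -0.0740, 0)
  M3 = (-0.0740, -0.0740, 0)
rvec = (0.2527, 0.5962, 0.1515), |rvec| = θ = 0.66503 rad = 38.103°
Rodrigues: sinθ=0.61708, 1−cosθ=0.21310; R = I + sinθ·[k]× + (1−cosθ)·[k]×²:
    [+0.81767 -0.06798 +0.57166]
    [+0.21317 +0.95817 -0.19096]
    [-0.53477 +0.27800 +0.79796]
t = (0.0243, 0.0393, 0.5861) m
M0: Pc = R·M0+t = (-0.04124, +0.09443, +0.64625); u = 609.4·(-0.04124)/0.64625 + 303.5 = 264.6130, v = 864.4·(+0.09443)/0.64625 + 249.9 = 376.2070
M1: Pc = R·M1+t = (+0.07978, +0.12598, +0.56710); u = 609.4·(+0.07978)/0.56710 + 303.5 = 389.2273, v = 864.4·(+0.12598)/0.56710 + 249.9 = 441.9238
M2: Pc = R·M2+t = (+0.08984, -0.01583, +0.52595); u = 609.4·(+0.08984)/0.52595 + 303.5 = 407.5914, v = 864.4·(-0.01583)/0.52595 + 249.9 = 223.8836
M3: Pc = R·M3+t = (-0.03118, -0.04738, +0.60510); u = 609.4·(-0.03118)/0.60510 + 303.5 = 272.1018, v = 864.4·(-0.04738)/0.60510 + 249.9 = 182.2175

c0=(264.61, 376.21) c1=(389.23, 441.92) c2=(407.59, 223.88) c3=(272.10, 182.22)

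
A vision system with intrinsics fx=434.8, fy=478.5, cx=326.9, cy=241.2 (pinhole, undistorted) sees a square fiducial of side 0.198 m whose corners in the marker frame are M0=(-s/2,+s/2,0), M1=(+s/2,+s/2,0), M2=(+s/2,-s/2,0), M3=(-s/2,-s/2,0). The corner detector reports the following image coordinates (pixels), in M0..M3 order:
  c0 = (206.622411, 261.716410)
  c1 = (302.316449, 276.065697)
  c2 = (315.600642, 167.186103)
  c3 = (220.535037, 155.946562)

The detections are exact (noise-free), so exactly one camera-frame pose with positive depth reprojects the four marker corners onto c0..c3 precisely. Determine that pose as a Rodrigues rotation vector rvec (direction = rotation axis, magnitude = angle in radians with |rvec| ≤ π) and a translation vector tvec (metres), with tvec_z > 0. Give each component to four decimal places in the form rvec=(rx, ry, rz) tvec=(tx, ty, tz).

rvec=(-0.0544, 0.1193, 0.1283) tvec=(-0.1329, -0.0480, 0.8722)

Intrinsics K: fx=434.8, fy=478.5, cx=326.9, cy=241.2
Marker side s = 0.198 m; corners in marker frame (Z=0):
  M0 = (-0.0990, +0.0990, 0)
  M1 = (+0.0990, +0.0990, 0)
  M2 = (+0.0990, -0.0990, 0)
  M3 = (-0.0990, -0.0990, 0)
Detected image corners:
  c0 = (206.622411, 261.716410) px
  c1 = (302.316449, 276.065697) px
  c2 = (315.600642, 167.186103) px
  c3 = (220.535037, 155.946562) px
Planar DLT: solve 8×8 A·h = b for H (H[2,2]=1):
  H  [+445.13222 -82.60957 +260.64352]
  H  [+34.44643 +530.47743 +214.85722]
  H  [-0.13999 -0.05324 +1.00000]
B = K⁻¹H; ‖b₁‖=1.146558, ‖b₂‖=1.146558; λ = 2/(‖b₁‖+‖b₂‖) = 0.872176, sign → tz>0 ⇒ λ=+0.872176
r₁ = λ·B[:,0] = (+0.98470,+0.12433,-0.12210); r₂ = λ·B[:,1] = (-0.13080,+0.99032,-0.04643)
r₃ = r₁×r₂ = (+0.11514,+0.06169,+0.99143); SVD([r₁ r₂ r₃]) → R = UVᵀ:
  R  [+0.98470 -0.13080 +0.11514]
  R  [+0.12433 +0.99032 +0.06169]
  R  [-0.12210 -0.04643 +0.99143]
t = (-0.13291, -0.04802, +0.87218) m
tr R = 2.966452; θ = arccos((tr R − 1)/2) = 0.183418 rad = 10.509°
axis k = ((R−Rᵀ)₃₂, (R−Rᵀ)₁₃, (R−Rᵀ)₂₁) / (2 sinθ) = (-0.296399, +0.650363, +0.699411)
rvec = θ·k = (-0.054365, +0.119289, +0.128285)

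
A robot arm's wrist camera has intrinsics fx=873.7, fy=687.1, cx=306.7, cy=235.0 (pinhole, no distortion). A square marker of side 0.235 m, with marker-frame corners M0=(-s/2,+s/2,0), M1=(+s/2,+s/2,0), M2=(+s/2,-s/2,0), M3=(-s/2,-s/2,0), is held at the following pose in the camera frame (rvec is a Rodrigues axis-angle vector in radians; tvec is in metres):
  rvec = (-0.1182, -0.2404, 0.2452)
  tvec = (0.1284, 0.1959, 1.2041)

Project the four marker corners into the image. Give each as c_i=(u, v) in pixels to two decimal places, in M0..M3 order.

Intrinsics K: fx=873.7, fy=687.1, cx=306.7, cy=235.0
Marker side s = 0.235 m; corners in marker frame (Z=0):
  M0 = (-0.1175, +0.1175, 0)
  M1 = (+0.1175, +0.1175, 0)
  M2 = (+0.1175, -0.1175, 0)
  M3 = (-0.1175, -0.1175, 0)
rvec = (-0.1182, -0.2404, 0.2452), |rvec| = θ = 0.36316 rad = 20.808°
Rodrigues: sinθ=0.35523, 1−cosθ=0.06522; R = I + sinθ·[k]× + (1−cosθ)·[k]×²:
    [+0.94169 -0.22579 -0.24948]
    [+0.25390 +0.96336 +0.08647]
    [+0.22082 -0.14477 +0.96451]
t = (0.1284, 0.1959, 1.2041) m
M0: Pc = R·M0+t = (-0.00878, +0.27926, +1.16114); u = 873.7·(-0.00878)/1.16114 + 306.7 = 300.0942, v = 687.1·(+0.27926)/1.16114 + 235.0 = 400.2514
M1: Pc = R·M1+t = (+0.21252, +0.33893, +1.21304); u = 873.7·(+0.21252)/1.21304 + 306.7 = 459.7677, v = 687.1·(+0.33893)/1.21304 + 235.0 = 426.9788
M2: Pc = R·M2+t = (+0.26558, +0.11254, +1.24706); u = 873.7·(+0.26558)/1.24706 + 306.7 = 492.7673, v = 687.1·(+0.11254)/1.24706 + 235.0 = 297.0061
M3: Pc = R·M3+t = (+0.04428, +0.05287, +1.19516); u = 873.7·(+0.04428)/1.19516 + 306.7 = 339.0718, v = 687.1·(+0.05287)/1.19516 + 235.0 = 265.3963

c0=(300.09, 400.25) c1=(459.77, 426.98) c2=(492.77, 297.01) c3=(339.07, 265.40)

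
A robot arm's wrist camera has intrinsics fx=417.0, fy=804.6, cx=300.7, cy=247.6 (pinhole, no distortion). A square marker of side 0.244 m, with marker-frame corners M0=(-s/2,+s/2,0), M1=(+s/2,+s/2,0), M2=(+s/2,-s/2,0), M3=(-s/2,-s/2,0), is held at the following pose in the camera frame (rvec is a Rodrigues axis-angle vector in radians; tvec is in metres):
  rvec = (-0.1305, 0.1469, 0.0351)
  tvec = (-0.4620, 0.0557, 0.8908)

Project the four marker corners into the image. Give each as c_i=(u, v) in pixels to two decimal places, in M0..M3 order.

Intrinsics K: fx=417.0, fy=804.6, cx=300.7, cy=247.6
Marker side s = 0.244 m; corners in marker frame (Z=0):
  M0 = (-0.1220, +0.1220, 0)
  M1 = (+0.1220, +0.1220, 0)
  M2 = (+0.1220, -0.1220, 0)
  M3 = (-0.1220, -0.1220, 0)
rvec = (-0.1305, 0.1469, 0.0351), |rvec| = θ = 0.19960 rad = 11.436°
Rodrigues: sinθ=0.19828, 1−cosθ=0.01985; R = I + sinθ·[k]× + (1−cosθ)·[k]×²:
    [+0.98863 -0.04442 +0.14364]
    [+0.02531 +0.99090 +0.13220]
    [-0.14821 -0.12707 +0.98076]
t = (-0.4620, 0.0557, 0.8908) m
M0: Pc = R·M0+t = (-0.58803, +0.17350, +0.89338); u = 417.0·(-0.58803)/0.89338 + 300.7 = 26.2259, v = 804.6·(+0.17350)/0.89338 + 247.6 = 403.8597
M1: Pc = R·M1+t = (-0.34681, +0.17968, +0.85722); u = 417.0·(-0.34681)/0.85722 + 300.7 = 131.9933, v = 804.6·(+0.17968)/0.85722 + 247.6 = 416.2493
M2: Pc = R·M2+t = (-0.33597, -0.06210, +0.88822); u = 417.0·(-0.33597)/0.88822 + 300.7 = 142.9706, v = 804.6·(-0.06210)/0.88822 + 247.6 = 191.3451
M3: Pc = R·M3+t = (-0.57719, -0.06828, +0.92438); u = 417.0·(-0.57719)/0.92438 + 300.7 = 40.3213, v = 804.6·(-0.06828)/0.92438 + 247.6 = 188.1696

c0=(26.23, 403.86) c1=(131.99, 416.25) c2=(142.97, 191.35) c3=(40.32, 188.17)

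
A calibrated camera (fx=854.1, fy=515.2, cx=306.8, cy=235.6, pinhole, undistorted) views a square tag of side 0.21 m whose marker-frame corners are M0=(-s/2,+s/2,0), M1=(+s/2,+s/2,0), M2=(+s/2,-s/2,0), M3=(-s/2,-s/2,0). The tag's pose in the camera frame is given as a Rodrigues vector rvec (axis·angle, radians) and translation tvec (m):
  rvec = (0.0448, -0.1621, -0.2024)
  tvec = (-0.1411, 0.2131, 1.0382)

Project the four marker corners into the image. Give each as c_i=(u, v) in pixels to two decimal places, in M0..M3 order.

c0=(122.42, 404.58) c1=(291.52, 378.60) c2=(257.72, 279.32) c3=(85.41, 302.43)

Intrinsics K: fx=854.1, fy=515.2, cx=306.8, cy=235.6
Marker side s = 0.21 m; corners in marker frame (Z=0):
  M0 = (-0.1050, +0.1050, 0)
  M1 = (+0.1050, +0.1050, 0)
  M2 = (+0.1050, -0.1050, 0)
  M3 = (-0.1050, -0.1050, 0)
rvec = (0.0448, -0.1621, -0.2024), |rvec| = θ = 0.26315 rad = 15.078°
Rodrigues: sinθ=0.26013, 1−cosθ=0.03443; R = I + sinθ·[k]× + (1−cosθ)·[k]×²:
    [+0.96657 +0.19646 -0.16474]
    [-0.20368 +0.97864 -0.02797]
    [+0.15573 +0.06059 +0.98594]
t = (-0.1411, 0.2131, 1.0382) m
M0: Pc = R·M0+t = (-0.22196, +0.33724, +1.02821); u = 854.1·(-0.22196)/1.02821 + 306.8 = 122.4240, v = 515.2·(+0.33724)/1.02821 + 235.6 = 404.5808
M1: Pc = R·M1+t = (-0.01898, +0.29447, +1.06091); u = 854.1·(-0.01898)/1.06091 + 306.8 = 291.5188, v = 515.2·(+0.29447)/1.06091 + 235.6 = 378.6004
M2: Pc = R·M2+t = (-0.06024, +0.08896, +1.04819); u = 854.1·(-0.06024)/1.04819 + 306.8 = 257.7157, v = 515.2·(+0.08896)/1.04819 + 235.6 = 279.3234
M3: Pc = R·M3+t = (-0.26322, +0.13173, +1.01549); u = 854.1·(-0.26322)/1.01549 + 306.8 = 85.4134, v = 515.2·(+0.13173)/1.01549 + 235.6 = 302.4322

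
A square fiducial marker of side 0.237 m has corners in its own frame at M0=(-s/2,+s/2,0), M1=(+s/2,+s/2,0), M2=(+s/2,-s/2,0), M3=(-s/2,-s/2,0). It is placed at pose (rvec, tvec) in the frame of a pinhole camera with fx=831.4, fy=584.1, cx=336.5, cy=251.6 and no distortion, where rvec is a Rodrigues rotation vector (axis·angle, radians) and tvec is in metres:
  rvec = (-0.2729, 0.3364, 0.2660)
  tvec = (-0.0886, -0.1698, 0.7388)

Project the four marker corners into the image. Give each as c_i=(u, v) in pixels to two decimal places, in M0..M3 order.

Intrinsics K: fx=831.4, fy=584.1, cx=336.5, cy=251.6
Marker side s = 0.237 m; corners in marker frame (Z=0):
  M0 = (-0.1185, +0.1185, 0)
  M1 = (+0.1185, +0.1185, 0)
  M2 = (+0.1185, -0.1185, 0)
  M3 = (-0.1185, -0.1185, 0)
rvec = (-0.2729, 0.3364, 0.2660), |rvec| = θ = 0.50833 rad = 29.125°
Rodrigues: sinθ=0.48672, 1−cosθ=0.12644; R = I + sinθ·[k]× + (1−cosθ)·[k]×²:
    [+0.91000 -0.29961 +0.28658]
    [+0.20977 +0.92894 +0.30508]
    [-0.35762 -0.21751 +0.90818]
t = (-0.0886, -0.1698, 0.7388) m
M0: Pc = R·M0+t = (-0.23194, -0.08458, +0.75540); u = 831.4·(-0.23194)/0.75540 + 336.5 = 81.2262, v = 584.1·(-0.08458)/0.75540 + 251.6 = 186.2011
M1: Pc = R·M1+t = (-0.01627, -0.03486, +0.67065); u = 831.4·(-0.01627)/0.67065 + 336.5 = 316.3315, v = 584.1·(-0.03486)/0.67065 + 251.6 = 221.2356
M2: Pc = R·M2+t = (+0.05474, -0.25502, +0.72220); u = 831.4·(+0.05474)/0.72220 + 336.5 = 399.5166, v = 584.1·(-0.25502)/0.72220 + 251.6 = 45.3436
M3: Pc = R·M3+t = (-0.16093, -0.30474, +0.80695); u = 831.4·(-0.16093)/0.80695 + 336.5 = 170.6934, v = 584.1·(-0.30474)/0.80695 + 251.6 = 31.0214

c0=(81.23, 186.20) c1=(316.33, 221.24) c2=(399.52, 45.34) c3=(170.69, 31.02)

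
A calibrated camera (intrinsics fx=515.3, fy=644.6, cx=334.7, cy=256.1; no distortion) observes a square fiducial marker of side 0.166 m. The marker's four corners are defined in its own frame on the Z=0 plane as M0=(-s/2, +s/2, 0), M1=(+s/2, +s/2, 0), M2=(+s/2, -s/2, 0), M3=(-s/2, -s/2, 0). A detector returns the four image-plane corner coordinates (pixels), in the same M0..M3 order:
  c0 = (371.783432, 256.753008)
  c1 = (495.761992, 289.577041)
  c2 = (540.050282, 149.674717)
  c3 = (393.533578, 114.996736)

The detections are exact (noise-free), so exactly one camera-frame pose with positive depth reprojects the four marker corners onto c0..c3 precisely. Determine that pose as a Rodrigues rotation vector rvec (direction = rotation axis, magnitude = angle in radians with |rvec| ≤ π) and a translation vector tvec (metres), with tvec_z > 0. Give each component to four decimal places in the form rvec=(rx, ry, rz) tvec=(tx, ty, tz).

rvec=(0.6497, 0.1622, 0.1700) tvec=(0.1394, -0.0471, 0.6336)

Intrinsics K: fx=515.3, fy=644.6, cx=334.7, cy=256.1
Marker side s = 0.166 m; corners in marker frame (Z=0):
  M0 = (-0.0830, +0.0830, 0)
  M1 = (+0.0830, +0.0830, 0)
  M2 = (+0.0830, -0.0830, 0)
  M3 = (-0.0830, -0.0830, 0)
Detected image corners:
  c0 = (371.783432, 256.753008) px
  c1 = (495.761992, 289.577041) px
  c2 = (540.050282, 149.674717) px
  c3 = (393.533578, 114.996736) px
Planar DLT: solve 8×8 A·h = b for H (H[2,2]=1):
  H  [+740.68905 +237.22541 +448.10247]
  H  [+171.97846 +1044.43413 +208.18662]
  H  [-0.15237 +0.96668 +1.00000]
B = K⁻¹H; ‖b₁‖=1.578217, ‖b₂‖=1.578217; λ = 2/(‖b₁‖+‖b₂‖) = 0.633626, sign → tz>0 ⇒ λ=+0.633626
r₁ = λ·B[:,0] = (+0.97348,+0.20741,-0.09654); r₂ = λ·B[:,1] = (-0.10614,+0.78330,+0.61251)
r₃ = r₁×r₂ = (+0.20266,-0.58602,+0.78454); SVD([r₁ r₂ r₃]) → R = UVᵀ:
  R  [+0.97348 -0.10614 +0.20266]
  R  [+0.20741 +0.78330 -0.58602]
  R  [-0.09654 +0.61251 +0.78454]
t = (+0.13944, -0.04710, +0.63363) m
tr R = 2.541324; θ = arccos((tr R − 1)/2) = 0.690917 rad = 39.587°
axis k = ((R−Rᵀ)₃₂, (R−Rᵀ)₁₃, (R−Rᵀ)₂₁) / (2 sinθ) = (+0.940403, +0.234768, +0.246021)
rvec = θ·k = (+0.649740, +0.162205, +0.169980)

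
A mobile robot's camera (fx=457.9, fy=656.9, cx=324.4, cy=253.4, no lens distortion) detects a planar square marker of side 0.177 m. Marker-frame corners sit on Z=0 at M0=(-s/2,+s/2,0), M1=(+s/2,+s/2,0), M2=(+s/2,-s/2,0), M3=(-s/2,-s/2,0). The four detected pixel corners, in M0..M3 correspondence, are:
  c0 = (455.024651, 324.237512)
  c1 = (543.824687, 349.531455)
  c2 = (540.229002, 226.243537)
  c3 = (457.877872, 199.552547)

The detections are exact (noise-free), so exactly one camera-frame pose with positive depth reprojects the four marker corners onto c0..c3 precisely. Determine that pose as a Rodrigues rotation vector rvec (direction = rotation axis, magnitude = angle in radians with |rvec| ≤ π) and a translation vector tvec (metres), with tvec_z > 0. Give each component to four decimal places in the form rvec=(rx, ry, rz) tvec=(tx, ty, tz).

Intrinsics K: fx=457.9, fy=656.9, cx=324.4, cy=253.4
Marker side s = 0.177 m; corners in marker frame (Z=0):
  M0 = (-0.0885, +0.0885, 0)
  M1 = (+0.0885, +0.0885, 0)
  M2 = (+0.0885, -0.0885, 0)
  M3 = (-0.0885, -0.0885, 0)
Detected image corners:
  c0 = (455.024651, 324.237512) px
  c1 = (543.824687, 349.531455) px
  c2 = (540.229002, 226.243537) px
  c3 = (457.877872, 199.552547) px
Planar DLT: solve 8×8 A·h = b for H (H[2,2]=1):
  H  [+559.20116 -210.54243 +499.81162]
  H  [+189.07237 +583.21522 +272.72778]
  H  [+0.15305 -0.42642 +1.00000]
B = K⁻¹H; ‖b₁‖=1.146337, ‖b₂‖=1.146337; λ = 2/(‖b₁‖+‖b₂‖) = 0.872344, sign → tz>0 ⇒ λ=+0.872344
r₁ = λ·B[:,0] = (+0.97074,+0.19958,+0.13352); r₂ = λ·B[:,1] = (-0.13757,+0.91799,-0.37199)
r₃ = r₁×r₂ = (-0.19681,+0.34274,+0.91859); SVD([r₁ r₂ r₃]) → R = UVᵀ:
  R  [+0.97074 -0.13757 -0.19681]
  R  [+0.19958 +0.91799 +0.34274]
  R  [+0.13352 -0.37199 +0.91859]
t = (+0.33418, +0.02567, +0.87234) m
tr R = 2.807316; θ = arccos((tr R − 1)/2) = 0.442561 rad = 25.357°
axis k = ((R−Rᵀ)₃₂, (R−Rᵀ)₁₃, (R−Rᵀ)₂₁) / (2 sinθ) = (-0.834459, -0.385661, +0.393629)
rvec = θ·k = (-0.369299, -0.170679, +0.174205)

rvec=(-0.3693, -0.1707, 0.1742) tvec=(0.3342, 0.0257, 0.8723)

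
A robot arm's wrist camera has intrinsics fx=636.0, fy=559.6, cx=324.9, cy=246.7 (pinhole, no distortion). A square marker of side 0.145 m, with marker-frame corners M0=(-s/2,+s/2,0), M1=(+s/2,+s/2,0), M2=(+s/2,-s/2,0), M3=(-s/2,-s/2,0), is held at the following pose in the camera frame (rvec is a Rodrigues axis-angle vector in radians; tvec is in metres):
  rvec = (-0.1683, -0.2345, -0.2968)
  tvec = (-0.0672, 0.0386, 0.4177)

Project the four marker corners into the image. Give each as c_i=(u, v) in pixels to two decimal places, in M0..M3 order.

Intrinsics K: fx=636.0, fy=559.6, cx=324.9, cy=246.7
Marker side s = 0.145 m; corners in marker frame (Z=0):
  M0 = (-0.0725, +0.0725, 0)
  M1 = (+0.0725, +0.0725, 0)
  M2 = (+0.0725, -0.0725, 0)
  M3 = (-0.0725, -0.0725, 0)
rvec = (-0.1683, -0.2345, -0.2968), |rvec| = θ = 0.41401 rad = 23.721°
Rodrigues: sinθ=0.40228, 1−cosθ=0.08449; R = I + sinθ·[k]× + (1−cosθ)·[k]×²:
    [+0.92948 +0.30785 -0.20324]
    [-0.26894 +0.94262 +0.19784]
    [+0.25248 -0.12923 +0.95893]
t = (-0.0672, 0.0386, 0.4177) m
M0: Pc = R·M0+t = (-0.11227, +0.12644, +0.39003); u = 636.0·(-0.11227)/0.39003 + 324.9 = 141.8289, v = 559.6·(+0.12644)/0.39003 + 246.7 = 428.1102
M1: Pc = R·M1+t = (+0.02251, +0.08744, +0.42664); u = 636.0·(+0.02251)/0.42664 + 324.9 = 358.4502, v = 559.6·(+0.08744)/0.42664 + 246.7 = 361.3936
M2: Pc = R·M2+t = (-0.02213, -0.04924, +0.44537); u = 636.0·(-0.02213)/0.44537 + 324.9 = 293.2954, v = 559.6·(-0.04924)/0.44537 + 246.7 = 184.8337
M3: Pc = R·M3+t = (-0.15691, -0.01024, +0.40876); u = 636.0·(-0.15691)/0.40876 + 324.9 = 80.7688, v = 559.6·(-0.01024)/0.40876 + 246.7 = 232.6791

c0=(141.83, 428.11) c1=(358.45, 361.39) c2=(293.30, 184.83) c3=(80.77, 232.68)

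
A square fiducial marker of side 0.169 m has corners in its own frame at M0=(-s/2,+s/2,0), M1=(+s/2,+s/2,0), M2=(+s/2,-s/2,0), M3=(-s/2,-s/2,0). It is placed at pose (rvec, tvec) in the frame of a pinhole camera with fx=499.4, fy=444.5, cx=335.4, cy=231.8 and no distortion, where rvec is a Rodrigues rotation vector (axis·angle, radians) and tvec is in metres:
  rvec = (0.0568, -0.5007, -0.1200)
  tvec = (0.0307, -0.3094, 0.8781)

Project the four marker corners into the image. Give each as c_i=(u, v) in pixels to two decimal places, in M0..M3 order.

c0=(315.11, 118.83) c1=(396.26, 118.19) c2=(387.87, 34.70) c3=(304.53, 27.27)

Intrinsics K: fx=499.4, fy=444.5, cx=335.4, cy=231.8
Marker side s = 0.169 m; corners in marker frame (Z=0):
  M0 = (-0.0845, +0.0845, 0)
  M1 = (+0.0845, +0.0845, 0)
  M2 = (+0.0845, -0.0845, 0)
  M3 = (-0.0845, -0.0845, 0)
rvec = (0.0568, -0.5007, -0.1200), |rvec| = θ = 0.51800 rad = 29.679°
Rodrigues: sinθ=0.49515, 1−cosθ=0.13119; R = I + sinθ·[k]× + (1−cosθ)·[k]×²:
    [+0.87039 +0.10080 -0.48194]
    [-0.12861 +0.99138 -0.02492]
    [+0.47527 +0.08367 +0.87585]
t = (0.0307, -0.3094, 0.8781) m
M0: Pc = R·M0+t = (-0.03433, -0.21476, +0.84501); u = 499.4·(-0.03433)/0.84501 + 335.4 = 315.1109, v = 444.5·(-0.21476)/0.84501 + 231.8 = 118.8295
M1: Pc = R·M1+t = (+0.11277, -0.23650, +0.92533); u = 499.4·(+0.11277)/0.92533 + 335.4 = 396.2593, v = 444.5·(-0.23650)/0.92533 + 231.8 = 118.1948
M2: Pc = R·M2+t = (+0.09573, -0.40404, +0.91119); u = 499.4·(+0.09573)/0.91119 + 335.4 = 387.8672, v = 444.5·(-0.40404)/0.91119 + 231.8 = 34.7002
M3: Pc = R·M3+t = (-0.05137, -0.38230, +0.83087); u = 499.4·(-0.05137)/0.83087 + 335.4 = 304.5265, v = 444.5·(-0.38230)/0.83087 + 231.8 = 27.2741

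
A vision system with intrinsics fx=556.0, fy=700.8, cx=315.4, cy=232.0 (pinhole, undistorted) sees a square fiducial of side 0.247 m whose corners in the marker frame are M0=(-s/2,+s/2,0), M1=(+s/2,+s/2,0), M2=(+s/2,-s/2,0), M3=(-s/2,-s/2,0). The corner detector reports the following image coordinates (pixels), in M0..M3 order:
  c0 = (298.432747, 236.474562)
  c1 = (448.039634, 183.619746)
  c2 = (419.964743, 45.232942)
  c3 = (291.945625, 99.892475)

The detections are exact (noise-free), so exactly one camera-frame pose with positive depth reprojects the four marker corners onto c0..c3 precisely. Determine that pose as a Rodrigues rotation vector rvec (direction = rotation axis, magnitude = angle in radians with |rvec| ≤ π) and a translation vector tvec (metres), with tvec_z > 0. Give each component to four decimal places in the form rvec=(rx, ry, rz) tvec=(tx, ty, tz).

Intrinsics K: fx=556.0, fy=700.8, cx=315.4, cy=232.0
Marker side s = 0.247 m; corners in marker frame (Z=0):
  M0 = (-0.1235, +0.1235, 0)
  M1 = (+0.1235, +0.1235, 0)
  M2 = (+0.1235, -0.1235, 0)
  M3 = (-0.1235, -0.1235, 0)
Detected image corners:
  c0 = (298.432747, 236.474562) px
  c1 = (448.039634, 183.619746) px
  c2 = (419.964743, 45.232942) px
  c3 = (291.945625, 99.892475) px
Planar DLT: solve 8×8 A·h = b for H (H[2,2]=1):
  H  [+454.72078 -148.17909 +361.51506]
  H  [-258.24201 +472.54073 +137.20883]
  H  [-0.28544 -0.59409 +1.00000]
B = K⁻¹H; ‖b₁‖=1.056638, ‖b₂‖=1.056638; λ = 2/(‖b₁‖+‖b₂‖) = 0.946398, sign → tz>0 ⇒ λ=+0.946398
r₁ = λ·B[:,0] = (+0.92724,-0.25932,-0.27014); r₂ = λ·B[:,1] = (+0.06672,+0.82428,-0.56224)
r₃ = r₁×r₂ = (+0.36847,+0.50331,+0.78161); SVD([r₁ r₂ r₃]) → R = UVᵀ:
  R  [+0.92724 +0.06672 +0.36847]
  R  [-0.25932 +0.82428 +0.50331]
  R  [-0.27014 -0.56224 +0.78161]
t = (+0.07849, -0.12801, +0.94640) m
tr R = 2.533125; θ = arccos((tr R − 1)/2) = 0.697325 rad = 39.954°
axis k = ((R−Rᵀ)₃₂, (R−Rᵀ)₁₃, (R−Rᵀ)₂₁) / (2 sinθ) = (-0.829656, +0.497222, -0.253853)
rvec = θ·k = (-0.578540, +0.346725, -0.177018)

rvec=(-0.5785, 0.3467, -0.1770) tvec=(0.0785, -0.1280, 0.9464)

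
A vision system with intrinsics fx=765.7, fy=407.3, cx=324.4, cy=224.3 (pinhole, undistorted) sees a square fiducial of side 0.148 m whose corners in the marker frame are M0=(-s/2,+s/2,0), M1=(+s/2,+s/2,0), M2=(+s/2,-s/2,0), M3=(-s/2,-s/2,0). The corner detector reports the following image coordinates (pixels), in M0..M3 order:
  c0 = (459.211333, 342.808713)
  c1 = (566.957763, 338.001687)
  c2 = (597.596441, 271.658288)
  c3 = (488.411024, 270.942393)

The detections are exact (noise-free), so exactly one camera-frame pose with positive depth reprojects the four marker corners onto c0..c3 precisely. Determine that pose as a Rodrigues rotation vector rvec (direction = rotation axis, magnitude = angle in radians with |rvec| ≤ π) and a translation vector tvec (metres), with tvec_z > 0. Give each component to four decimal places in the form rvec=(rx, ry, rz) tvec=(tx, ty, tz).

Intrinsics K: fx=765.7, fy=407.3, cx=324.4, cy=224.3
Marker side s = 0.148 m; corners in marker frame (Z=0):
  M0 = (-0.0740, +0.0740, 0)
  M1 = (+0.0740, +0.0740, 0)
  M2 = (+0.0740, -0.0740, 0)
  M3 = (-0.0740, -0.0740, 0)
Detected image corners:
  c0 = (459.211333, 342.808713) px
  c1 = (566.957763, 338.001687) px
  c2 = (597.596441, 271.658288) px
  c3 = (488.411024, 270.942393) px
Planar DLT: solve 8×8 A·h = b for H (H[2,2]=1):
  H  [+1021.69837 -75.32763 +529.97359]
  H  [+153.18668 +539.74497 +306.42644]
  H  [+0.54713 +0.24056 +1.00000]
B = K⁻¹H; ‖b₁‖=1.233095, ‖b₂‖=1.233096; λ = 2/(‖b₁‖+‖b₂‖) = 0.810967, sign → tz>0 ⇒ λ=+0.810967
r₁ = λ·B[:,0] = (+0.89412,+0.06066,+0.44370); r₂ = λ·B[:,1] = (-0.16243,+0.96724,+0.19509)
r₃ = r₁×r₂ = (-0.41733,-0.24650,+0.87468); SVD([r₁ r₂ r₃]) → R = UVᵀ:
  R  [+0.89412 -0.16243 -0.41733]
  R  [+0.06066 +0.96724 -0.24650]
  R  [+0.44370 +0.19509 +0.87468]
t = (+0.21773, +0.16352, +0.81097) m
tr R = 2.736044; θ = arccos((tr R − 1)/2) = 0.519591 rad = 29.770°
axis k = ((R−Rᵀ)₃₂, (R−Rᵀ)₁₃, (R−Rᵀ)₂₁) / (2 sinθ) = (+0.444677, -0.867060, +0.224653)
rvec = θ·k = (+0.231050, -0.450517, +0.116728)

rvec=(0.2311, -0.4505, 0.1167) tvec=(0.2177, 0.1635, 0.8110)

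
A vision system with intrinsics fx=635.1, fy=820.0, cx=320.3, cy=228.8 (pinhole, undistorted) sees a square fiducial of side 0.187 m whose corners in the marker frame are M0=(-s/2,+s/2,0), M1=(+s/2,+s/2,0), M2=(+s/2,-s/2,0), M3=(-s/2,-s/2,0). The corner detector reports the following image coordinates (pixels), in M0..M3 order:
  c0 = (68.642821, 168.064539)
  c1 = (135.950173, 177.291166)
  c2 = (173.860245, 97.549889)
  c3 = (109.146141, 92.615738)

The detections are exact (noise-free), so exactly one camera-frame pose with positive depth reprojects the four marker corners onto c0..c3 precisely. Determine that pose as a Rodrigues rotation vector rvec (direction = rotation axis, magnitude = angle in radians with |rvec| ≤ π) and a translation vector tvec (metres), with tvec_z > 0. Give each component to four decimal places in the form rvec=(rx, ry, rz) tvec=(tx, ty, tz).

rvec=(-0.6212, 0.3404, 0.2315) tvec=(-0.4508, -0.1694, 1.4419)

Intrinsics K: fx=635.1, fy=820.0, cx=320.3, cy=228.8
Marker side s = 0.187 m; corners in marker frame (Z=0):
  M0 = (-0.0935, +0.0935, 0)
  M1 = (+0.0935, +0.0935, 0)
  M2 = (+0.0935, -0.0935, 0)
  M3 = (-0.0935, -0.0935, 0)
Detected image corners:
  c0 = (68.642821, 168.064539) px
  c1 = (135.950173, 177.291166) px
  c2 = (173.860245, 97.549889) px
  c3 = (109.146141, 92.615738) px
Planar DLT: solve 8×8 A·h = b for H (H[2,2]=1):
  H  [+320.77100 -254.44098 +121.76074]
  H  [+2.33599 +365.67148 +132.46595]
  H  [-0.26243 -0.36595 +1.00000]
B = K⁻¹H; ‖b₁‖=0.693517, ‖b₂‖=0.693517; λ = 2/(‖b₁‖+‖b₂‖) = 1.441926, sign → tz>0 ⇒ λ=+1.441926
r₁ = λ·B[:,0] = (+0.91912,+0.10969,-0.37841); r₂ = λ·B[:,1] = (-0.31156,+0.79025,-0.52767)
r₃ = r₁×r₂ = (+0.24115,+0.60289,+0.76051); SVD([r₁ r₂ r₃]) → R = UVᵀ:
  R  [+0.91912 -0.31156 +0.24115]
  R  [+0.10969 +0.79025 +0.60289]
  R  [-0.37841 -0.52767 +0.76051]
t = (-0.45076, -0.16940, +1.44193) m
tr R = 2.469871; θ = arccos((tr R − 1)/2) = 0.745225 rad = 42.698°
axis k = ((R−Rᵀ)₃₂, (R−Rᵀ)₁₃, (R−Rᵀ)₂₁) / (2 sinθ) = (-0.833581, +0.456809, +0.310594)
rvec = θ·k = (-0.621205, +0.340426, +0.231463)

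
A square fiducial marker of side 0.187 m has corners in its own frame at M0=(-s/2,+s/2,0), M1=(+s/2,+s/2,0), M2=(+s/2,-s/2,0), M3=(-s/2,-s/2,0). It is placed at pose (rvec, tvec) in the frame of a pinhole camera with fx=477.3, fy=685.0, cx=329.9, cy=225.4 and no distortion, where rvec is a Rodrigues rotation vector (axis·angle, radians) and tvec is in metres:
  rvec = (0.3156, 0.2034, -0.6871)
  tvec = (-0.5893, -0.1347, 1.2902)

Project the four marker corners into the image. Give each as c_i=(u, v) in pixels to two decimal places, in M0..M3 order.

Intrinsics K: fx=477.3, fy=685.0, cx=329.9, cy=225.4
Marker side s = 0.187 m; corners in marker frame (Z=0):
  M0 = (-0.0935, +0.0935, 0)
  M1 = (+0.0935, +0.0935, 0)
  M2 = (+0.0935, -0.0935, 0)
  M3 = (-0.0935, -0.0935, 0)
rvec = (0.3156, 0.2034, -0.6871), |rvec| = θ = 0.78300 rad = 44.862°
Rodrigues: sinθ=0.70541, 1−cosθ=0.29120; R = I + sinθ·[k]× + (1−cosθ)·[k]×²:
    [+0.75611 +0.64950 +0.08025]
    [-0.58852 +0.72845 -0.35071]
    [-0.28624 +0.21795 +0.93304]
t = (-0.5893, -0.1347, 1.2902) m
M0: Pc = R·M0+t = (-0.59927, -0.01156, +1.33734); u = 477.3·(-0.59927)/1.33734 + 329.9 = 116.0200, v = 685.0·(-0.01156)/1.33734 + 225.4 = 219.4775
M1: Pc = R·M1+t = (-0.45787, -0.12162, +1.28381); u = 477.3·(-0.45787)/1.28381 + 329.9 = 159.6700, v = 685.0·(-0.12162)/1.28381 + 225.4 = 160.5096
M2: Pc = R·M2+t = (-0.57933, -0.25784, +1.24306); u = 477.3·(-0.57933)/1.24306 + 329.9 = 107.4526, v = 685.0·(-0.25784)/1.24306 + 225.4 = 83.3161
M3: Pc = R·M3+t = (-0.72073, -0.14778, +1.29659); u = 477.3·(-0.72073)/1.29659 + 329.9 = 64.5862, v = 685.0·(-0.14778)/1.29659 + 225.4 = 147.3244

c0=(116.02, 219.48) c1=(159.67, 160.51) c2=(107.45, 83.32) c3=(64.59, 147.32)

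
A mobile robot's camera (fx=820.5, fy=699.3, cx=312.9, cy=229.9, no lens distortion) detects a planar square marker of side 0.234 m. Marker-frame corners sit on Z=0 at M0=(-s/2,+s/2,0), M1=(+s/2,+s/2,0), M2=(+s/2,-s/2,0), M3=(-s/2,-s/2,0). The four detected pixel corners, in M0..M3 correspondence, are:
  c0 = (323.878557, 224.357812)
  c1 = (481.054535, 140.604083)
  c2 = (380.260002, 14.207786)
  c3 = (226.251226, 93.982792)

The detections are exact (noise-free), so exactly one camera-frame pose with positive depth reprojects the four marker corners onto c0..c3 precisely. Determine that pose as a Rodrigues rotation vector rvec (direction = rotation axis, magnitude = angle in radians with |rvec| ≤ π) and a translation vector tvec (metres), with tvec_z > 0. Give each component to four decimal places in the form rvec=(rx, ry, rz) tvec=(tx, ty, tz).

Intrinsics K: fx=820.5, fy=699.3, cx=312.9, cy=229.9
Marker side s = 0.234 m; corners in marker frame (Z=0):
  M0 = (-0.1170, +0.1170, 0)
  M1 = (+0.1170, +0.1170, 0)
  M2 = (+0.1170, -0.1170, 0)
  M3 = (-0.1170, -0.1170, 0)
Detected image corners:
  c0 = (323.878557, 224.357812) px
  c1 = (481.054535, 140.604083) px
  c2 = (380.260002, 14.207786) px
  c3 = (226.251226, 93.982792) px
Planar DLT: solve 8×8 A·h = b for H (H[2,2]=1):
  H  [+684.16063 +380.99913 +352.65213]
  H  [-342.81835 +534.17988 +117.11033]
  H  [+0.05479 -0.12193 +1.00000]
B = K⁻¹H; ‖b₁‖=0.960304, ‖b₂‖=0.960304; λ = 2/(‖b₁‖+‖b₂‖) = 1.041337, sign → tz>0 ⇒ λ=+1.041337
r₁ = λ·B[:,0] = (+0.84654,-0.52925,+0.05705); r₂ = λ·B[:,1] = (+0.53196,+0.83719,-0.12696)
r₃ = r₁×r₂ = (+0.01943,+0.13783,+0.99027); SVD([r₁ r₂ r₃]) → R = UVᵀ:
  R  [+0.84654 +0.53196 +0.01943]
  R  [-0.52925 +0.83719 +0.13783]
  R  [+0.05705 -0.12696 +0.99027]
t = (+0.05045, -0.16796, +1.04134) m
tr R = 2.674004; θ = arccos((tr R − 1)/2) = 0.579015 rad = 33.175°
axis k = ((R−Rᵀ)₃₂, (R−Rᵀ)₁₃, (R−Rᵀ)₂₁) / (2 sinθ) = (-0.241956, -0.034375, -0.969678)
rvec = θ·k = (-0.140096, -0.019904, -0.561458)

rvec=(-0.1401, -0.0199, -0.5615) tvec=(0.0505, -0.1680, 1.0413)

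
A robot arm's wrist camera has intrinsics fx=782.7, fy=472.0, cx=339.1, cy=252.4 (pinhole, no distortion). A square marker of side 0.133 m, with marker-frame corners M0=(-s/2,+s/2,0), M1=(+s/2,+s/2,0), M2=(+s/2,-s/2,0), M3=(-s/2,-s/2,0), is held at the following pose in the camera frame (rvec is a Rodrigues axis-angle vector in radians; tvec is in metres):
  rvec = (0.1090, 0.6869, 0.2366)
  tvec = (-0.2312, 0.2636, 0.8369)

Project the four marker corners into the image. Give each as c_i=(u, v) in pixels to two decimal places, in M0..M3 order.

Intrinsics K: fx=782.7, fy=472.0, cx=339.1, cy=252.4
Marker side s = 0.133 m; corners in marker frame (Z=0):
  M0 = (-0.0665, +0.0665, 0)
  M1 = (+0.0665, +0.0665, 0)
  M2 = (+0.0665, -0.0665, 0)
  M3 = (-0.0665, -0.0665, 0)
rvec = (0.1090, 0.6869, 0.2366), |rvec| = θ = 0.73464 rad = 42.092°
Rodrigues: sinθ=0.67032, 1−cosθ=0.25793; R = I + sinθ·[k]× + (1−cosθ)·[k]×²:
    [+0.74775 -0.18010 +0.63909]
    [+0.25167 +0.96757 -0.02179]
    [-0.61444 +0.17713 +0.76883]
t = (-0.2312, 0.2636, 0.8369) m
M0: Pc = R·M0+t = (-0.29290, +0.31121, +0.88954); u = 782.7·(-0.29290)/0.88954 + 339.1 = 81.3770, v = 472.0·(+0.31121)/0.88954 + 252.4 = 417.5304
M1: Pc = R·M1+t = (-0.19345, +0.34468, +0.80782); u = 782.7·(-0.19345)/0.80782 + 339.1 = 151.6640, v = 472.0·(+0.34468)/0.80782 + 252.4 = 453.7924
M2: Pc = R·M2+t = (-0.16950, +0.21599, +0.78426); u = 782.7·(-0.16950)/0.78426 + 339.1 = 169.9397, v = 472.0·(+0.21599)/0.78426 + 252.4 = 382.3931
M3: Pc = R·M3+t = (-0.26895, +0.18252, +0.86598); u = 782.7·(-0.26895)/0.86598 + 339.1 = 96.0160, v = 472.0·(+0.18252)/0.86598 + 252.4 = 351.8823

c0=(81.38, 417.53) c1=(151.66, 453.79) c2=(169.94, 382.39) c3=(96.02, 351.88)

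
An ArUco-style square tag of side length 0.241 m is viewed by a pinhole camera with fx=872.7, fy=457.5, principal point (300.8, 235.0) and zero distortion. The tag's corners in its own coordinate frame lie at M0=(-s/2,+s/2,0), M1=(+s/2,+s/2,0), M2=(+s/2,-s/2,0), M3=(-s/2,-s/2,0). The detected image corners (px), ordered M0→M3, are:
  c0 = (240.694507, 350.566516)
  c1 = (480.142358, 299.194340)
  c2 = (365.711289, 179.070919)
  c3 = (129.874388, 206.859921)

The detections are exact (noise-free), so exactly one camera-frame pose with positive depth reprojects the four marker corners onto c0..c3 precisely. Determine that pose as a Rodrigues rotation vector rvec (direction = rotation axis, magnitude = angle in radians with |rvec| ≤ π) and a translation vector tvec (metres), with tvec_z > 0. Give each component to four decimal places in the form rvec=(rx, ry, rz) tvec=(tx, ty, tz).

rvec=(-0.3736, -0.4446, -0.3461) tvec=(0.0085, 0.0319, 0.7485)

Intrinsics K: fx=872.7, fy=457.5, cx=300.8, cy=235.0
Marker side s = 0.241 m; corners in marker frame (Z=0):
  M0 = (-0.1205, +0.1205, 0)
  M1 = (+0.1205, +0.1205, 0)
  M2 = (+0.1205, -0.1205, 0)
  M3 = (-0.1205, -0.1205, 0)
Detected image corners:
  c0 = (240.694507, 350.566516) px
  c1 = (480.142358, 299.194340) px
  c2 = (365.711289, 179.070919) px
  c3 = (129.874388, 206.859921) px
Planar DLT: solve 8×8 A·h = b for H (H[2,2]=1):
  H  [+1178.20624 +357.50860 +310.70418]
  H  [+1.77554 +449.64603 +254.52861]
  H  [+0.63289 -0.36300 +1.00000]
B = K⁻¹H; ‖b₁‖=1.336034, ‖b₂‖=1.336034; λ = 2/(‖b₁‖+‖b₂‖) = 0.748484, sign → tz>0 ⇒ λ=+0.748484
r₁ = λ·B[:,0] = (+0.84723,-0.24042,+0.47371); r₂ = λ·B[:,1] = (+0.40027,+0.87519,-0.27170)
r₃ = r₁×r₂ = (-0.34927,+0.41980,+0.83772); SVD([r₁ r₂ r₃]) → R = UVᵀ:
  R  [+0.84723 +0.40027 -0.34927]
  R  [-0.24042 +0.87519 +0.41980]
  R  [+0.47371 -0.27170 +0.83772]
t = (+0.00849, +0.03195, +0.74848) m
tr R = 2.560147; θ = arccos((tr R − 1)/2) = 0.676013 rad = 38.733°
axis k = ((R−Rᵀ)₃₂, (R−Rᵀ)₁₃, (R−Rᵀ)₂₁) / (2 sinθ) = (-0.552589, -0.657657, -0.511989)
rvec = θ·k = (-0.373557, -0.444585, -0.346112)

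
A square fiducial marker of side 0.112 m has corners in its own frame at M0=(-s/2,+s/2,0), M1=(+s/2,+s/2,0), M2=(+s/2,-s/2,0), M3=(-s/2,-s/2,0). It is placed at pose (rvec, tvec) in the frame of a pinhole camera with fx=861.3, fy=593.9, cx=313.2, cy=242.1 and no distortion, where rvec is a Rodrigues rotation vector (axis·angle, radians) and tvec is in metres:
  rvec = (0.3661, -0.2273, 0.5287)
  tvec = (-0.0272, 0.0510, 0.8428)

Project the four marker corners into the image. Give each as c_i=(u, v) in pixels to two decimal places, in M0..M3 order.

c0=(206.87, 292.02) c1=(303.63, 324.17) c2=(363.70, 264.10) c3=(265.70, 228.18)

Intrinsics K: fx=861.3, fy=593.9, cx=313.2, cy=242.1
Marker side s = 0.112 m; corners in marker frame (Z=0):
  M0 = (-0.0560, +0.0560, 0)
  M1 = (+0.0560, +0.0560, 0)
  M2 = (+0.0560, -0.0560, 0)
  M3 = (-0.0560, -0.0560, 0)
rvec = (0.3661, -0.2273, 0.5287), |rvec| = θ = 0.68207 rad = 39.080°
Rodrigues: sinθ=0.63040, 1−cosθ=0.22373; R = I + sinθ·[k]× + (1−cosθ)·[k]×²:
    [+0.84073 -0.52867 -0.11700]
    [+0.44863 +0.80112 -0.39616]
    [+0.30317 +0.28057 +0.91070]
t = (-0.0272, 0.0510, 0.8428) m
M0: Pc = R·M0+t = (-0.10389, +0.07074, +0.84153); u = 861.3·(-0.10389)/0.84153 + 313.2 = 206.8739, v = 593.9·(+0.07074)/0.84153 + 242.1 = 292.0231
M1: Pc = R·M1+t = (-0.00972, +0.12099, +0.87549); u = 861.3·(-0.00972)/0.87549 + 313.2 = 303.6329, v = 593.9·(+0.12099)/0.87549 + 242.1 = 324.1724
M2: Pc = R·M2+t = (+0.04949, +0.03126, +0.84407); u = 861.3·(+0.04949)/0.84407 + 313.2 = 363.6966, v = 593.9·(+0.03126)/0.84407 + 242.1 = 264.0957
M3: Pc = R·M3+t = (-0.04468, -0.01899, +0.81011); u = 861.3·(-0.04468)/0.81011 + 313.2 = 265.7018, v = 593.9·(-0.01899)/0.81011 + 242.1 = 228.1813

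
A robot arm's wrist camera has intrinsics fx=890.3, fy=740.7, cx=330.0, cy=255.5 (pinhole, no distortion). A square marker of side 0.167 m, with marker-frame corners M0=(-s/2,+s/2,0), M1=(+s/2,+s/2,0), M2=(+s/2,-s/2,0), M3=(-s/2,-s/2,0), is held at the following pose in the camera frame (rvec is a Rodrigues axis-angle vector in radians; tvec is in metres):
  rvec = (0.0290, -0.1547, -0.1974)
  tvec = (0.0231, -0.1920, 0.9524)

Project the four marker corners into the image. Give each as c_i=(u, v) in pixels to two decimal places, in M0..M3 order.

c0=(290.68, 181.97) c1=(440.40, 158.65) c2=(411.38, 31.78) c3=(259.71, 51.89)

Intrinsics K: fx=890.3, fy=740.7, cx=330.0, cy=255.5
Marker side s = 0.167 m; corners in marker frame (Z=0):
  M0 = (-0.0835, +0.0835, 0)
  M1 = (+0.0835, +0.0835, 0)
  M2 = (+0.0835, -0.0835, 0)
  M3 = (-0.0835, -0.0835, 0)
rvec = (0.0290, -0.1547, -0.1974), |rvec| = θ = 0.25247 rad = 14.465°
Rodrigues: sinθ=0.24979, 1−cosθ=0.03170; R = I + sinθ·[k]× + (1−cosθ)·[k]×²:
    [+0.96872 +0.19308 -0.15591]
    [-0.19754 +0.98020 -0.01350]
    [+0.15021 +0.04388 +0.98768]
t = (0.0231, -0.1920, 0.9524) m
M0: Pc = R·M0+t = (-0.04167, -0.09366, +0.94352); u = 890.3·(-0.04167)/0.94352 + 330.0 = 290.6844, v = 740.7·(-0.09366)/0.94352 + 255.5 = 181.9745
M1: Pc = R·M1+t = (+0.12011, -0.12665, +0.96861); u = 890.3·(+0.12011)/0.96861 + 330.0 = 440.3997, v = 740.7·(-0.12665)/0.96861 + 255.5 = 158.6516
M2: Pc = R·M2+t = (+0.08787, -0.29034, +0.96128); u = 890.3·(+0.08787)/0.96128 + 330.0 = 411.3780, v = 740.7·(-0.29034)/0.96128 + 255.5 = 31.7814
M3: Pc = R·M3+t = (-0.07391, -0.25735, +0.93619); u = 890.3·(-0.07391)/0.93619 + 330.0 = 259.7132, v = 740.7·(-0.25735)/0.93619 + 255.5 = 51.8873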